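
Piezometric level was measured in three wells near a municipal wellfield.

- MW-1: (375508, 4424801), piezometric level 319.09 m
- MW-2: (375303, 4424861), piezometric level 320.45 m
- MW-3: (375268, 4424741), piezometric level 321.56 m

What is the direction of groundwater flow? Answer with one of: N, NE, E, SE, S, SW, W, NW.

Taking MW-1 as reference: MW-2−MW-1 = (-205, 60, +1.36); MW-3−MW-1 = (-240, -60, +2.47).
Determinant of the coordinate differences = (-205)·(-60) − (-240)·60 = 26700.
∂h/∂x = [(+1.36)·(-60) − (+2.47)·60] / 26700 = -0.008607
∂h/∂y = [(-205)·(+2.47) − (-240)·(+1.36)] / 26700 = -0.006740
Flow = −∇h = (+0.008607 east, +0.006740 north), which points northeast.

NE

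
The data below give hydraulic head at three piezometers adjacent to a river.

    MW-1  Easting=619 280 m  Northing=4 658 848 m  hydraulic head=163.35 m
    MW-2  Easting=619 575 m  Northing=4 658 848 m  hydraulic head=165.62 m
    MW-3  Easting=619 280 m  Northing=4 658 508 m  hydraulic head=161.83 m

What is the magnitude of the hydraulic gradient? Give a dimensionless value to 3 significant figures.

∂h/∂x = (165.62 − 163.35) / (619575 − 619280) = +0.007695
∂h/∂y = (161.83 − 163.35) / (4658508 − 4658848) = +0.004471
|∇h| = √(0.007695² + 0.004471²) = 0.0089

0.00890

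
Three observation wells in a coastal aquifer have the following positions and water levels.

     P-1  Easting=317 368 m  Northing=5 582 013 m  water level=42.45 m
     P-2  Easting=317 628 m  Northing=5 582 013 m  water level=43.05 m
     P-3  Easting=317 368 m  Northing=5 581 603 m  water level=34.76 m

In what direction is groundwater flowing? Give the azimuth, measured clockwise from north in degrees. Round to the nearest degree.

∂h/∂x = (43.05 − 42.45) / (317628 − 317368) = +0.002308
∂h/∂y = (34.76 − 42.45) / (5581603 − 5582013) = +0.01876
Flow direction (−∇h) has components (-0.002308 E, -0.01876 N).
Azimuth = atan2(E, N) = atan2(-0.002308, -0.01876) = 187.0° ≈ 187°.

187°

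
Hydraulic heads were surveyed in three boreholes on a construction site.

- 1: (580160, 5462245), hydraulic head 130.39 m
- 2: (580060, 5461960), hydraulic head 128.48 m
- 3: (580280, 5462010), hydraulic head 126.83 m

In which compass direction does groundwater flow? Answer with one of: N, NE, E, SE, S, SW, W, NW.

SE

Three-point gradient (reference 1): Δ to 2 = (-100, -285, -1.91), Δ to 3 = (120, -235, -3.56).
∂h/∂x = -0.009805, ∂h/∂y = +0.01014 (det = 57700).
Flow = −∇h = (+0.009805 east, -0.01014 north), which points southeast.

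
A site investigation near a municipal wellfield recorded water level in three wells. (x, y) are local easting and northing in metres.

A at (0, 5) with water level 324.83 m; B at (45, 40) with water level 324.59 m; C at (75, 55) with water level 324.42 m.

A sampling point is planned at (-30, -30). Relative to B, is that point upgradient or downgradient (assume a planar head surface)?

Taking A as reference: B−A = (45, 35, -0.24); C−A = (75, 50, -0.41).
Solve a·Δx + b·Δy = Δh: det = 45·50 − 75·35 = -375.
∂h/∂x = [(-0.24)·50 − (-0.41)·35] / -375 = -0.006267
∂h/∂y = [45·(-0.41) − 75·(-0.24)] / -375 = +0.001200
Head at (-30, -30) = 324.83 + (-0.006267)·(-30) + (+0.001200)·(-35) = 324.98 m.
That is higher than the 324.59 m at B, so the point is upgradient.

upgradient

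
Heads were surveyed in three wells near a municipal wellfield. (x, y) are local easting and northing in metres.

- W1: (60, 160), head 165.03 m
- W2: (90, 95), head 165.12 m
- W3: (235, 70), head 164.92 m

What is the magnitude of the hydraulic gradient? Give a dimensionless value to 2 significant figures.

With h = a·x + b·y + c and W1 as origin, the differences give:
  30·a + (-65)·b = +0.09
  175·a + (-90)·b = -0.11
Eliminate b (×(-90) and ×(-65), subtract): 8675·a = -15.250 → a = ∂h/∂x = -0.001758
Back-substitute: b = ∂h/∂y = -0.002196.
|∇h| = √(-0.001758² + -0.002196²) = 0.002813

0.0028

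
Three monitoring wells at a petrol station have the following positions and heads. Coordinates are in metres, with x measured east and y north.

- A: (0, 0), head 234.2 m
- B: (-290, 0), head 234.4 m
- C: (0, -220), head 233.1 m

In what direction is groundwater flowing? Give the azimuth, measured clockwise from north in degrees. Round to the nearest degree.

∂h/∂x = (234.4 − 234.2) / (-290 − 0) = -0.0006897
∂h/∂y = (233.1 − 234.2) / (-220 − 0) = +0.005000
Flow direction (−∇h) has components (+0.0006897 E, -0.005000 N).
Azimuth = atan2(E, N) = atan2(+0.0006897, -0.005000) = 172.1° ≈ 172°.

172°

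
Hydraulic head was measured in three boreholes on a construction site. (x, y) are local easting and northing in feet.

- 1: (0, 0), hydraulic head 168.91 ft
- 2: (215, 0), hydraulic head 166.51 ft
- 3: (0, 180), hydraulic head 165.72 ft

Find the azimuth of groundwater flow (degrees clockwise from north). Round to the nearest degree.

032°

∂h/∂x = (166.51 − 168.91) / (215 − 0) = -0.01116
∂h/∂y = (165.72 − 168.91) / (180 − 0) = -0.01772
Flow direction (−∇h) has components (+0.01116 E, +0.01772 N).
Azimuth = atan2(E, N) = atan2(+0.01116, +0.01772) = 32.2° ≈ 032°.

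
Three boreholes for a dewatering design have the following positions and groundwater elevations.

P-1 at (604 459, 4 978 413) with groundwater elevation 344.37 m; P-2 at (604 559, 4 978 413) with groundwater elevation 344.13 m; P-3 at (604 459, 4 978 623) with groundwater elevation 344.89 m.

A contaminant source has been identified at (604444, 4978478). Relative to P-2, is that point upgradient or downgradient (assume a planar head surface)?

∂h/∂x = (344.13 − 344.37) / (604559 − 604459) = -0.002400
∂h/∂y = (344.89 − 344.37) / (4978623 − 4978413) = +0.002476
Head at (604444, 4978478) = 344.37 + (-0.002400)·(-15) + (+0.002476)·(65) = 344.57 m.
That is higher than the 344.13 m at P-2, so the point is upgradient.

upgradient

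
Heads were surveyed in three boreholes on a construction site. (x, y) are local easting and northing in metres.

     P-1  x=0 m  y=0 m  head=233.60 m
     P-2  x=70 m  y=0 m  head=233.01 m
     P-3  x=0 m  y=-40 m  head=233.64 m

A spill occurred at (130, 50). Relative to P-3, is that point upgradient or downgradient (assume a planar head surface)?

downgradient

∂h/∂x = (233.01 − 233.60) / (70 − 0) = -0.008429
∂h/∂y = (233.64 − 233.60) / (-40 − 0) = -0.0010000
Head at (130, 50) = 233.60 + (-0.008429)·(130) + (-0.0010000)·(50) = 232.45 m.
That is lower than the 233.64 m at P-3, so the point is downgradient.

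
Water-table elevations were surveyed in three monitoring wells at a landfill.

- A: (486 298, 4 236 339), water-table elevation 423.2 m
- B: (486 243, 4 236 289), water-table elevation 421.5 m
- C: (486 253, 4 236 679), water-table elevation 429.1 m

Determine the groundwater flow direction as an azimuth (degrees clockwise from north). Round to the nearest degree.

Taking A as reference: B−A = (-55, -50, -1.7); C−A = (-45, 340, +5.9).
Determinant of the coordinate differences = (-55)·340 − (-45)·(-50) = -20950.
∂h/∂x = [(-1.7)·340 − (+5.9)·(-50)] / -20950 = +0.01351
∂h/∂y = [(-55)·(+5.9) − (-45)·(-1.7)] / -20950 = +0.01914
Flow direction (−∇h) has components (-0.01351 E, -0.01914 N).
Azimuth = atan2(E, N) = atan2(-0.01351, -0.01914) = 215.2° ≈ 215°.

215°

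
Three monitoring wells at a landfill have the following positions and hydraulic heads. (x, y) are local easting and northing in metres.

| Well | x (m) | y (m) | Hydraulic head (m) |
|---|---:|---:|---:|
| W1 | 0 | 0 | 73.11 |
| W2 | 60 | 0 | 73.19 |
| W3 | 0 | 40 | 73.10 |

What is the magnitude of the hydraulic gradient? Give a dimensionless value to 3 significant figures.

∂h/∂x = (73.19 − 73.11) / (60 − 0) = +0.001333
∂h/∂y = (73.10 − 73.11) / (40 − 0) = -0.0002500
|∇h| = √(0.001333² + -0.0002500²) = 0.001356

0.00136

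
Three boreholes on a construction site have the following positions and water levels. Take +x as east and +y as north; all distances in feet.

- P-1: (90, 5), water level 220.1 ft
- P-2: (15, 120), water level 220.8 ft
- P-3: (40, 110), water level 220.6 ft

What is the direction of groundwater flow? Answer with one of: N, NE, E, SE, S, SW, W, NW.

With h = a·x + b·y + c and P-1 as origin, the differences give:
  (-75)·a + 115·b = +0.7
  (-50)·a + 105·b = +0.5
Eliminate b (×105 and ×115, subtract): -2125·a = 16.00 → a = ∂h/∂x = -0.007529
Back-substitute: b = ∂h/∂y = +0.001176.
Flow = −∇h = (+0.007529 east, -0.001176 north), which points east.

E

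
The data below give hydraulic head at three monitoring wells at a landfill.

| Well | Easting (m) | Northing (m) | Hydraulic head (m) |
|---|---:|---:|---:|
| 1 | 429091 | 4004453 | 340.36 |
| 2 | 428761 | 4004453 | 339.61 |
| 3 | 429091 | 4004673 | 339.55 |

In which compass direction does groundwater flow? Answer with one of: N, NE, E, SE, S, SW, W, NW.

∂h/∂x = (339.61 − 340.36) / (428761 − 429091) = +0.002273
∂h/∂y = (339.55 − 340.36) / (4004673 − 4004453) = -0.003682
Flow = −∇h = (-0.002273 east, +0.003682 north), which points northwest.

NW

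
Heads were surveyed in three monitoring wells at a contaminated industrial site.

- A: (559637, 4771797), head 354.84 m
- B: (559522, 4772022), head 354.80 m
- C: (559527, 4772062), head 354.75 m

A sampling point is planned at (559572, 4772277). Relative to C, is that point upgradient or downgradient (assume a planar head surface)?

With h = a·x + b·y + c and A as origin, the differences give:
  (-115)·a + 225·b = -0.04
  (-110)·a + 265·b = -0.09
Eliminate b (×265 and ×225, subtract): -5725·a = 9.650 → a = ∂h/∂x = -0.001686
Back-substitute: b = ∂h/∂y = -0.001039.
Head at (559572, 4772277) = 354.84 + (-0.001686)·(-65) + (-0.001039)·(480) = 354.45 m.
That is lower than the 354.75 m at C, so the point is downgradient.

downgradient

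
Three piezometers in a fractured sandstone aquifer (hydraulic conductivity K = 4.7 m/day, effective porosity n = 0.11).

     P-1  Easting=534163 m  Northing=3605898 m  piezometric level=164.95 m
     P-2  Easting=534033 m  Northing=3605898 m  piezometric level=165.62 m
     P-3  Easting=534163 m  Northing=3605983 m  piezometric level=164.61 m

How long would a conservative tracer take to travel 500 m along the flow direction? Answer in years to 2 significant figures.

∂h/∂x = (165.62 − 164.95) / (534033 − 534163) = -0.005154
∂h/∂y = (164.61 − 164.95) / (3605983 − 3605898) = -0.004000
|∇h| = √(-0.005154² + -0.004000²) = 0.006524
Seepage velocity v = K·i/n = 4.7 × 0.006524 / 0.11 = 0.2788 m/day.
t = 500 / 0.2788 = 1793 days = 4.91 years.

4.9 years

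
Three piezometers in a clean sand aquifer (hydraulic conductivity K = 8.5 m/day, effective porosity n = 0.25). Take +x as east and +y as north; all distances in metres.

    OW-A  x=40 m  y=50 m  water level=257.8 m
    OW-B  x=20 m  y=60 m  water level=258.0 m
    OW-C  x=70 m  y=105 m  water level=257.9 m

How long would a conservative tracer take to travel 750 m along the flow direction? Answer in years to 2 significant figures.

6.6 years

Differences from OW-A: to OW-B (Δx, Δy, Δh) = (-20, 10, +0.2); to OW-C = (30, 55, +0.1).
Determinant of the coordinate differences = (-20)·55 − 30·10 = -1400.
∂h/∂x = [(+0.2)·55 − (+0.1)·10] / -1400 = -0.007143
∂h/∂y = [(-20)·(+0.1) − 30·(+0.2)] / -1400 = +0.005714
|∇h| = √(-0.007143² + 0.005714²) = 0.009147
Seepage velocity v = K·i/n = 8.5 × 0.009147 / 0.25 = 0.311 m/day.
t = 750 / 0.311 = 2412 days = 6.6 years.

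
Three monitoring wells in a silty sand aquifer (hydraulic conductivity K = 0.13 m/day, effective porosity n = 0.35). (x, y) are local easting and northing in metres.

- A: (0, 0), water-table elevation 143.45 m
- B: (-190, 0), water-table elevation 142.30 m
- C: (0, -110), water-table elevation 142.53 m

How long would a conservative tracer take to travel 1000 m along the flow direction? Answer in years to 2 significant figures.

∂h/∂x = (142.30 − 143.45) / (-190 − 0) = +0.006053
∂h/∂y = (142.53 − 143.45) / (-110 − 0) = +0.008364
|∇h| = √(0.006053² + 0.008364²) = 0.01032
Seepage velocity v = K·i/n = 0.13 × 0.01032 / 0.35 = 0.003833 m/day.
t = 1000 / 0.003833 = 2.609e+05 days = 714 years.

710 years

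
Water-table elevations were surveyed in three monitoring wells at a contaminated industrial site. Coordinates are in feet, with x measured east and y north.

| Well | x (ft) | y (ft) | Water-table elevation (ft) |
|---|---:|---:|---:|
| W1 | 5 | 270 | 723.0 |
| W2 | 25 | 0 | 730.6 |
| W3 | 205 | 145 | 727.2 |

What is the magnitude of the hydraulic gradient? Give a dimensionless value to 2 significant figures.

With h = a·x + b·y + c and W1 as origin, the differences give:
  20·a + (-270)·b = +7.6
  200·a + (-125)·b = +4.2
Eliminate b (×(-125) and ×(-270), subtract): 51500·a = 184.00 → a = ∂h/∂x = +0.003573
Back-substitute: b = ∂h/∂y = -0.02788.
|∇h| = √(0.003573² + -0.02788²) = 0.02811

0.028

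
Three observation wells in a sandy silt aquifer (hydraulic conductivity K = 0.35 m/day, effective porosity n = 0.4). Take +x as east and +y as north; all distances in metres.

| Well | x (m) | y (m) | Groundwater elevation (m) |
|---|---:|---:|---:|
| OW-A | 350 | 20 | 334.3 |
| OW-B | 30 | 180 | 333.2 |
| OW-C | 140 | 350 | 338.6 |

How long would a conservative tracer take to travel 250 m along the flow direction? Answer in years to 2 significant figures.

Differences from OW-A: to OW-B (Δx, Δy, Δh) = (-320, 160, -1.1); to OW-C = (-210, 330, +4.3).
Solve a·Δx + b·Δy = Δh: det = (-320)·330 − (-210)·160 = -72000.
∂h/∂x = [(-1.1)·330 − (+4.3)·160] / -72000 = +0.01460
∂h/∂y = [(-320)·(+4.3) − (-210)·(-1.1)] / -72000 = +0.02232
|∇h| = √(0.01460² + 0.02232²) = 0.02667
Seepage velocity v = K·i/n = 0.35 × 0.02667 / 0.4 = 0.02334 m/day.
t = 250 / 0.02334 = 1.071e+04 days = 29.3 years.

29 years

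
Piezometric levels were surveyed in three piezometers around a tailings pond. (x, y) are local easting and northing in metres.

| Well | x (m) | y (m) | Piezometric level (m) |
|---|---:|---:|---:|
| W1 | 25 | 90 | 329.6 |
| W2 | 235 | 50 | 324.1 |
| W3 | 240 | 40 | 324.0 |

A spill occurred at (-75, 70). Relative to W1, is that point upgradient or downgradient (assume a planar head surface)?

Differences from W1: to W2 (Δx, Δy, Δh) = (210, -40, -5.5); to W3 = (215, -50, -5.6).
Solve a·Δx + b·Δy = Δh: det = 210·(-50) − 215·(-40) = -1900.
∂h/∂x = [(-5.5)·(-50) − (-5.6)·(-40)] / -1900 = -0.02684
∂h/∂y = [210·(-5.6) − 215·(-5.5)] / -1900 = -0.003421
Head at (-75, 70) = 329.6 + (-0.02684)·(-100) + (-0.003421)·(-20) = 332.35 m.
That is higher than the 329.6 m at W1, so the point is upgradient.

upgradient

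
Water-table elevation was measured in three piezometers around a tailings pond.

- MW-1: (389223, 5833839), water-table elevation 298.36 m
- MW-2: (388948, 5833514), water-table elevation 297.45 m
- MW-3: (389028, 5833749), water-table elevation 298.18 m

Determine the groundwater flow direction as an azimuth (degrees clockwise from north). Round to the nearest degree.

Taking MW-1 as reference: MW-2−MW-1 = (-275, -325, -0.91); MW-3−MW-1 = (-195, -90, -0.18).
Solve a·Δx + b·Δy = Δh: det = (-275)·(-90) − (-195)·(-325) = -38625.
∂h/∂x = [(-0.91)·(-90) − (-0.18)·(-325)] / -38625 = -0.0006058
∂h/∂y = [(-275)·(-0.18) − (-195)·(-0.91)] / -38625 = +0.003313
Flow direction (−∇h) has components (+0.0006058 E, -0.003313 N).
Azimuth = atan2(E, N) = atan2(+0.0006058, -0.003313) = 169.6° ≈ 170°.

170°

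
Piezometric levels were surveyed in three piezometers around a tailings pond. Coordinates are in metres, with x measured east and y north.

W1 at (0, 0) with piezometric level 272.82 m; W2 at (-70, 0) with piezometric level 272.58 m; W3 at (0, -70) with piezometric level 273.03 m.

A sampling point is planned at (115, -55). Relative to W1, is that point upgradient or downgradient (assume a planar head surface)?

upgradient

∂h/∂x = (272.58 − 272.82) / (-70 − 0) = +0.003429
∂h/∂y = (273.03 − 272.82) / (-70 − 0) = -0.003000
Head at (115, -55) = 272.82 + (+0.003429)·(115) + (-0.003000)·(-55) = 273.38 m.
That is higher than the 272.82 m at W1, so the point is upgradient.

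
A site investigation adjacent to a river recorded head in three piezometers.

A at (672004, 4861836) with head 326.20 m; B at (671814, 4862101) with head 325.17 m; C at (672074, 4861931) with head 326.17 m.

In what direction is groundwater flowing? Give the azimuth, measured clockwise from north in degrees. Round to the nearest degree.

311°

Taking A as reference: B−A = (-190, 265, -1.03); C−A = (70, 95, -0.03).
Determinant of the coordinate differences = (-190)·95 − 70·265 = -36600.
∂h/∂x = [(-1.03)·95 − (-0.03)·265] / -36600 = +0.002456
∂h/∂y = [(-190)·(-0.03) − 70·(-1.03)] / -36600 = -0.002126
Flow direction (−∇h) has components (-0.002456 E, +0.002126 N).
Azimuth = atan2(E, N) = atan2(-0.002456, +0.002126) = 310.9° ≈ 311°.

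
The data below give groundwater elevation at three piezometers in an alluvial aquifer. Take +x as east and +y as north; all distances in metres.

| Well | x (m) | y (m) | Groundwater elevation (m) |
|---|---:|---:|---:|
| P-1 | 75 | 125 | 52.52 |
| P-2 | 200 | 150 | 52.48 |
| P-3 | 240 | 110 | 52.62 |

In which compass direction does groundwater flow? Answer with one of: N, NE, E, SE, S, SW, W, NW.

Taking P-1 as reference: P-2−P-1 = (125, 25, -0.04); P-3−P-1 = (165, -15, +0.10).
Determinant of the coordinate differences = 125·(-15) − 165·25 = -6000.
∂h/∂x = [(-0.04)·(-15) − (+0.10)·25] / -6000 = +0.0003167
∂h/∂y = [125·(+0.10) − 165·(-0.04)] / -6000 = -0.003183
Flow = −∇h = (-0.0003167 east, +0.003183 north), which points north.

N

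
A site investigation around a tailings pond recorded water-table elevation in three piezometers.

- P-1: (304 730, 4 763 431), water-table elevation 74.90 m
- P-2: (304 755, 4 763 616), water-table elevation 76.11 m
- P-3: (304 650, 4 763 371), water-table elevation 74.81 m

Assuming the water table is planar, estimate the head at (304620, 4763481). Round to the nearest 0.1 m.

Differences from P-1: to P-2 (Δx, Δy, Δh) = (25, 185, +1.21); to P-3 = (-80, -60, -0.09).
Determinant of the coordinate differences = 25·(-60) − (-80)·185 = 13300.
∂h/∂x = [(+1.21)·(-60) − (-0.09)·185] / 13300 = -0.004207
∂h/∂y = [25·(-0.09) − (-80)·(+1.21)] / 13300 = +0.007109
h(304620, 4763481) = 74.90 + (-0.004207)·(-110) + (+0.007109)·(50) = 74.90 +0.463 +0.355 = 75.718 m.

75.7 m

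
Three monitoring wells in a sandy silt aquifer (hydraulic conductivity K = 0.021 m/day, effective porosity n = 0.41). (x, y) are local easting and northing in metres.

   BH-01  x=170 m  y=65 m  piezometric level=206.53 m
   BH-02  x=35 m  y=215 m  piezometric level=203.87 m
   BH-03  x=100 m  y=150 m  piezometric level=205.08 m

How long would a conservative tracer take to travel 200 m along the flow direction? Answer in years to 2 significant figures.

With h = a·x + b·y + c and BH-01 as origin, the differences give:
  (-135)·a + 150·b = -2.66
  (-70)·a + 85·b = -1.45
Eliminate b (×85 and ×150, subtract): -975·a = -8.600 → a = ∂h/∂x = +0.008821
Back-substitute: b = ∂h/∂y = -0.009795.
|∇h| = √(0.008821² + -0.009795²) = 0.01318
Seepage velocity v = K·i/n = 0.021 × 0.01318 / 0.41 = 0.0006751 m/day.
t = 200 / 0.0006751 = 2.963e+05 days = 811 years.

810 years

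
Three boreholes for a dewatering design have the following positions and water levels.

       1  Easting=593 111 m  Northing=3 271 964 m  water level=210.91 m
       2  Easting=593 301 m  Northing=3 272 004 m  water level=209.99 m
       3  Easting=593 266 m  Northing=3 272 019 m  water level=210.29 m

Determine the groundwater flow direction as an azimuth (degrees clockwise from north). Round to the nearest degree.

With h = a·x + b·y + c and 1 as origin, the differences give:
  190·a + 40·b = -0.92
  155·a + 55·b = -0.62
Eliminate b (×55 and ×40, subtract): 4250·a = -25.800 → a = ∂h/∂x = -0.006071
Back-substitute: b = ∂h/∂y = +0.005835.
Flow direction (−∇h) has components (+0.006071 E, -0.005835 N).
Azimuth = atan2(E, N) = atan2(+0.006071, -0.005835) = 133.9° ≈ 134°.

134°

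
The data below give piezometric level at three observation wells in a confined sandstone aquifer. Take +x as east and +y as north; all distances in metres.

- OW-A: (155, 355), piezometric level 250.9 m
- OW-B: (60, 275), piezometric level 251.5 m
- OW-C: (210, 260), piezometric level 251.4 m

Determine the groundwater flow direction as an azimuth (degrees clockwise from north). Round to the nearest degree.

Three-point gradient (reference OW-A): Δ to OW-B = (-95, -80, +0.6), Δ to OW-C = (55, -95, +0.5).
∂h/∂x = -0.001266, ∂h/∂y = -0.005996 (det = 13425).
Flow direction (−∇h) has components (+0.001266 E, +0.005996 N).
Azimuth = atan2(E, N) = atan2(+0.001266, +0.005996) = 11.9° ≈ 012°.

012°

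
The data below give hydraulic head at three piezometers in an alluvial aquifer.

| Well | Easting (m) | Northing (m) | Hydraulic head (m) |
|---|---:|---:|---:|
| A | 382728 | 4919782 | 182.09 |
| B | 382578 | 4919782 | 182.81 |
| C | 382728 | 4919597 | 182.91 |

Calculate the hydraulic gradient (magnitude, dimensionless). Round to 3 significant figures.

0.00653

∂h/∂x = (182.81 − 182.09) / (382578 − 382728) = -0.004800
∂h/∂y = (182.91 − 182.09) / (4919597 − 4919782) = -0.004432
|∇h| = √(-0.004800² + -0.004432²) = 0.006533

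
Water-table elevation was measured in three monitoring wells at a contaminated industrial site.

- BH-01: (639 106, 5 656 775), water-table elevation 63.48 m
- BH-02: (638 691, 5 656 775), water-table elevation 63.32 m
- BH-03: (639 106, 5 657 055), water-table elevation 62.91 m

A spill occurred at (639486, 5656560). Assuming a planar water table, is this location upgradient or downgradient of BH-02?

upgradient

∂h/∂x = (63.32 − 63.48) / (638691 − 639106) = +0.0003855
∂h/∂y = (62.91 − 63.48) / (5657055 − 5656775) = -0.002036
Head at (639486, 5656560) = 63.48 + (+0.0003855)·(380) + (-0.002036)·(-215) = 64.06 m.
That is higher than the 63.32 m at BH-02, so the point is upgradient.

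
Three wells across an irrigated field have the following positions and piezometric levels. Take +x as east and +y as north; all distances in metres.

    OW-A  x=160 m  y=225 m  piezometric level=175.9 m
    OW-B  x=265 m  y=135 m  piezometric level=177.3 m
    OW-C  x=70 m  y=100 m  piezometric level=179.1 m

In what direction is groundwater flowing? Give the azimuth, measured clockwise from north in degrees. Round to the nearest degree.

014°

Taking OW-A as reference: OW-B−OW-A = (105, -90, +1.4); OW-C−OW-A = (-90, -125, +3.2).
Determinant of the coordinate differences = 105·(-125) − (-90)·(-90) = -21225.
∂h/∂x = [(+1.4)·(-125) − (+3.2)·(-90)] / -21225 = -0.005324
∂h/∂y = [105·(+3.2) − (-90)·(+1.4)] / -21225 = -0.02177
Flow direction (−∇h) has components (+0.005324 E, +0.02177 N).
Azimuth = atan2(E, N) = atan2(+0.005324, +0.02177) = 13.7° ≈ 014°.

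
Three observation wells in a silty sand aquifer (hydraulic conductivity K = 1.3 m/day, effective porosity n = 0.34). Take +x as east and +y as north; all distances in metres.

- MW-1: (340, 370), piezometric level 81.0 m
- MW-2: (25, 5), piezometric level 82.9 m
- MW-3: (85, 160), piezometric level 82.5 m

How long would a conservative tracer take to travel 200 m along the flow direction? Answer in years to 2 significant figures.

With h = a·x + b·y + c and MW-1 as origin, the differences give:
  (-315)·a + (-365)·b = +1.9
  (-255)·a + (-210)·b = +1.5
Eliminate b (×(-210) and ×(-365), subtract): -26925·a = 148.50 → a = ∂h/∂x = -0.005515
Back-substitute: b = ∂h/∂y = -0.0004457.
|∇h| = √(-0.005515² + -0.0004457²) = 0.005533
Seepage velocity v = K·i/n = 1.3 × 0.005533 / 0.34 = 0.02116 m/day.
t = 200 / 0.02116 = 9452 days = 25.9 years.

26 years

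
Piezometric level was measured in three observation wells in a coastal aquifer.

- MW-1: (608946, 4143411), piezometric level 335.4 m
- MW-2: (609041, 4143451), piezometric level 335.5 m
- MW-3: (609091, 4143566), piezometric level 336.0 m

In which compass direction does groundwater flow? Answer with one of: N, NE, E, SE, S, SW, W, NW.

With h = a·x + b·y + c and MW-1 as origin, the differences give:
  95·a + 40·b = +0.1
  145·a + 155·b = +0.6
Eliminate b (×155 and ×40, subtract): 8925·a = -8.50 → a = ∂h/∂x = -0.0009524
Back-substitute: b = ∂h/∂y = +0.004762.
Flow = −∇h = (+0.0009524 east, -0.004762 north), which points south.

S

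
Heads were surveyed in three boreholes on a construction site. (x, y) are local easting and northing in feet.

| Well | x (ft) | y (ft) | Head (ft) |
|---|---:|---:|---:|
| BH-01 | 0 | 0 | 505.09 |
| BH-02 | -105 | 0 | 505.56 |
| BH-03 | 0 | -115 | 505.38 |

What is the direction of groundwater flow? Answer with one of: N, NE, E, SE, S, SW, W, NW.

∂h/∂x = (505.56 − 505.09) / (-105 − 0) = -0.004476
∂h/∂y = (505.38 − 505.09) / (-115 − 0) = -0.002522
Flow = −∇h = (+0.004476 east, +0.002522 north), which points northeast.

NE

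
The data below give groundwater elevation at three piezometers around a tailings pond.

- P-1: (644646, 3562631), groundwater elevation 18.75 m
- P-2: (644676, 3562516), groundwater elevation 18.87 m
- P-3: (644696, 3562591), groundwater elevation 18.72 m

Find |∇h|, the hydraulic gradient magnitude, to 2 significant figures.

0.0024

With h = a·x + b·y + c and P-1 as origin, the differences give:
  30·a + (-115)·b = +0.12
  50·a + (-40)·b = -0.03
Eliminate b (×(-40) and ×(-115), subtract): 4550·a = -8.250 → a = ∂h/∂x = -0.001813
Back-substitute: b = ∂h/∂y = -0.001516.
|∇h| = √(-0.001813² + -0.001516²) = 0.002363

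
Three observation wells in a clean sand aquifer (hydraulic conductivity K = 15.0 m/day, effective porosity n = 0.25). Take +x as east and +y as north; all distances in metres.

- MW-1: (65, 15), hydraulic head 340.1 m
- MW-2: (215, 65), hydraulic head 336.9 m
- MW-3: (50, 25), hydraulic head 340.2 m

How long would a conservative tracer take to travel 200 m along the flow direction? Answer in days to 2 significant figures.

Three-point gradient (reference MW-1): Δ to MW-2 = (150, 50, -3.2), Δ to MW-3 = (-15, 10, +0.1).
∂h/∂x = -0.01644, ∂h/∂y = -0.01467 (det = 2250).
|∇h| = √(-0.01644² + -0.01467²) = 0.02203
Seepage velocity v = K·i/n = 15.0 × 0.02203 / 0.25 = 1.322 m/day.
t = 200 / 1.322 = 151.3 days.

150 days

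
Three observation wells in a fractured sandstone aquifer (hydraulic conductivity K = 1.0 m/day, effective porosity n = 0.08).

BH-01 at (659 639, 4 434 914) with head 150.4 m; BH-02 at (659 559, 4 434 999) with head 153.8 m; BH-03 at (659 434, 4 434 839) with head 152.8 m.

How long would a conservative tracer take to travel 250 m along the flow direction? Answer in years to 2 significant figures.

Taking BH-01 as reference: BH-02−BH-01 = (-80, 85, +3.4); BH-03−BH-01 = (-205, -75, +2.4).
Determinant of the coordinate differences = (-80)·(-75) − (-205)·85 = 23425.
∂h/∂x = [(+3.4)·(-75) − (+2.4)·85] / 23425 = -0.01959
∂h/∂y = [(-80)·(+2.4) − (-205)·(+3.4)] / 23425 = +0.02156
|∇h| = √(-0.01959² + 0.02156²) = 0.02913
Seepage velocity v = K·i/n = 1.0 × 0.02913 / 0.08 = 0.3641 m/day.
t = 250 / 0.3641 = 686.6 days = 1.88 years.

1.9 years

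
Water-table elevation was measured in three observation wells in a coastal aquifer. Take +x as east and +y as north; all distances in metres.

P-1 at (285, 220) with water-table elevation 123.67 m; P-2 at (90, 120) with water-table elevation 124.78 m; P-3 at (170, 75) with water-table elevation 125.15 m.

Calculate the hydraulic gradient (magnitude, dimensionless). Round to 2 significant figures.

0.0096

Taking P-1 as reference: P-2−P-1 = (-195, -100, +1.11); P-3−P-1 = (-115, -145, +1.48).
Solve a·Δx + b·Δy = Δh: det = (-195)·(-145) − (-115)·(-100) = 16775.
∂h/∂x = [(+1.11)·(-145) − (+1.48)·(-100)] / 16775 = -0.0007720
∂h/∂y = [(-195)·(+1.48) − (-115)·(+1.11)] / 16775 = -0.009595
|∇h| = √(-0.0007720² + -0.009595²) = 0.009626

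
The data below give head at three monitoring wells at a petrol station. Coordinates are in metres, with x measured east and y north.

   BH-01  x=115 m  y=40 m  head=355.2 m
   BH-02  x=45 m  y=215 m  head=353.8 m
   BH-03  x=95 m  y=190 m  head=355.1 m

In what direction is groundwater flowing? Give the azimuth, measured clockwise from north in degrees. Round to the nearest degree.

Three-point gradient (reference BH-01): Δ to BH-02 = (-70, 175, -1.4), Δ to BH-03 = (-20, 150, -0.1).
∂h/∂x = +0.02750, ∂h/∂y = +0.003000 (det = -7000).
Flow direction (−∇h) has components (-0.02750 E, -0.003000 N).
Azimuth = atan2(E, N) = atan2(-0.02750, -0.003000) = 263.8° ≈ 264°.

264°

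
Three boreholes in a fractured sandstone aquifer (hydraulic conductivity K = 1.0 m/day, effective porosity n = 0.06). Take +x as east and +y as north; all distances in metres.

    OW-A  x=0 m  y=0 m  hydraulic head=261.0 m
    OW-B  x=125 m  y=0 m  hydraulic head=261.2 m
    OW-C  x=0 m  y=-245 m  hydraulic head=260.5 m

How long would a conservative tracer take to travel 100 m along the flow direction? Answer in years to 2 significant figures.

∂h/∂x = (261.2 − 261.0) / (125 − 0) = +0.001600
∂h/∂y = (260.5 − 261.0) / (-245 − 0) = +0.002041
|∇h| = √(0.001600² + 0.002041²) = 0.002593
Seepage velocity v = K·i/n = 1.0 × 0.002593 / 0.06 = 0.04322 m/day.
t = 100 / 0.04322 = 2314 days = 6.34 years.

6.3 years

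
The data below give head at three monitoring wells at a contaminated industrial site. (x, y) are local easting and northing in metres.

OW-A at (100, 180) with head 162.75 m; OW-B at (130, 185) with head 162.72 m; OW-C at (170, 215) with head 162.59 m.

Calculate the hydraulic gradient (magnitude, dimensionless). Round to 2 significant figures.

0.0039

With h = a·x + b·y + c and OW-A as origin, the differences give:
  30·a + 5·b = -0.03
  70·a + 35·b = -0.16
Eliminate b (×35 and ×5, subtract): 700·a = -0.250 → a = ∂h/∂x = -0.0003571
Back-substitute: b = ∂h/∂y = -0.003857.
|∇h| = √(-0.0003571² + -0.003857²) = 0.003873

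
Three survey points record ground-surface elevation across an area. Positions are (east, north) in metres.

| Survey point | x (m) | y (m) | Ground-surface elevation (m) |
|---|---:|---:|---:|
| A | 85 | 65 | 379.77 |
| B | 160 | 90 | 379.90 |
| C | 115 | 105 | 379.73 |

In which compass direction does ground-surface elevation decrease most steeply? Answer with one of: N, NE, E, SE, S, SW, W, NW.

NW

Differences from A: to B (Δx, Δy, Δh) = (75, 25, +0.13); to C = (30, 40, -0.04).
Determinant of the coordinate differences = 75·40 − 30·25 = 2250.
∂z/∂x = [(+0.13)·40 − (-0.04)·25] / 2250 = +0.002756
∂z/∂y = [75·(-0.04) − 30·(+0.13)] / 2250 = -0.003067
Steepest decrease is along −∇f = (-0.002756 E, +0.003067 N) → northwest.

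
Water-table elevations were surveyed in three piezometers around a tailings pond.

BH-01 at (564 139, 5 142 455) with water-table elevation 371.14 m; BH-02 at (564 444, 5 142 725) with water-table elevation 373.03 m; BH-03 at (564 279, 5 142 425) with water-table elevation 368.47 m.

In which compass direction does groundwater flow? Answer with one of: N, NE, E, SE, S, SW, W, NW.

Three-point gradient (reference BH-01): Δ to BH-02 = (305, 270, +1.89), Δ to BH-03 = (140, -30, -2.67).
∂h/∂x = -0.01415, ∂h/∂y = +0.02298 (det = -46950).
Flow = −∇h = (+0.01415 east, -0.02298 north), which points southeast.

SE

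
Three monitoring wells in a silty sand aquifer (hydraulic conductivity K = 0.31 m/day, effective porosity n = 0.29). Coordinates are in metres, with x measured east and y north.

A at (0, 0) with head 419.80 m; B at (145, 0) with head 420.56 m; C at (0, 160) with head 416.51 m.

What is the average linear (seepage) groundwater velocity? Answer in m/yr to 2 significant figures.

8.3 m/yr

∂h/∂x = (420.56 − 419.80) / (145 − 0) = +0.005241
∂h/∂y = (416.51 − 419.80) / (160 − 0) = -0.02056
|∇h| = √(0.005241² + -0.02056²) = 0.02122
Seepage velocity v = K·i/n = 0.31 × 0.02122 / 0.29 = 0.02268 m/day = 8.284 m/yr.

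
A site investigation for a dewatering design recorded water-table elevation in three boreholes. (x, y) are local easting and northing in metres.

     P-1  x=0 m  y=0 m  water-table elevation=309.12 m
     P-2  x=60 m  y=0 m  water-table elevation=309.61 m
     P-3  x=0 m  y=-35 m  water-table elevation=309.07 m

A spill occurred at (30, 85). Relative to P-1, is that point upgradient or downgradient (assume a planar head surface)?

upgradient

∂h/∂x = (309.61 − 309.12) / (60 − 0) = +0.008167
∂h/∂y = (309.07 − 309.12) / (-35 − 0) = +0.001429
Head at (30, 85) = 309.12 + (+0.008167)·(30) + (+0.001429)·(85) = 309.49 m.
That is higher than the 309.12 m at P-1, so the point is upgradient.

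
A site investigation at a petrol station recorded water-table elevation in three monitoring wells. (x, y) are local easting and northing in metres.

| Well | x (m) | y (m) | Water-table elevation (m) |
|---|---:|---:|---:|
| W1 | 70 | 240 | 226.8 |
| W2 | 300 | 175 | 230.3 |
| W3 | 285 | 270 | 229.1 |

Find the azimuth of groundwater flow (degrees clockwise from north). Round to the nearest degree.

311°

Three-point gradient (reference W1): Δ to W2 = (230, -65, +3.5), Δ to W3 = (215, 30, +2.3).
∂h/∂x = +0.01219, ∂h/∂y = -0.01071 (det = 20875).
Flow direction (−∇h) has components (-0.01219 E, +0.01071 N).
Azimuth = atan2(E, N) = atan2(-0.01219, +0.01071) = 311.3° ≈ 311°.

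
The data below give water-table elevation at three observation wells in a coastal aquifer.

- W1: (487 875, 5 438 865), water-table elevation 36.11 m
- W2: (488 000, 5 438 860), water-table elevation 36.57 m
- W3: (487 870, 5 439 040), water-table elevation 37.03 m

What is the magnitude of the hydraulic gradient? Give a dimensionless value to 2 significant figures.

0.0066

Taking W1 as reference: W2−W1 = (125, -5, +0.46); W3−W1 = (-5, 175, +0.92).
Solve a·Δx + b·Δy = Δh: det = 125·175 − (-5)·(-5) = 21850.
∂h/∂x = [(+0.46)·175 − (+0.92)·(-5)] / 21850 = +0.003895
∂h/∂y = [125·(+0.92) − (-5)·(+0.46)] / 21850 = +0.005368
|∇h| = √(0.003895² + 0.005368²) = 0.006632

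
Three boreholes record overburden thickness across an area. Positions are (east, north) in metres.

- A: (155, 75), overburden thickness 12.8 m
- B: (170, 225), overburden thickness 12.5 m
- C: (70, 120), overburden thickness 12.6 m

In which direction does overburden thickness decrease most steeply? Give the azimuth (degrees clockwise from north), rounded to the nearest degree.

Differences from A: to B (Δx, Δy, Δh) = (15, 150, -0.3); to C = (-85, 45, -0.2).
Solve a·Δx + b·Δy = Δd: det = 15·45 − (-85)·150 = 13425.
∂d/∂x = [(-0.3)·45 − (-0.2)·150] / 13425 = +0.001229
∂d/∂y = [15·(-0.2) − (-85)·(-0.3)] / 13425 = -0.002123
Steepest decrease is along −∇f: components (-0.001229 E, +0.002123 N).
Azimuth = atan2(-0.001229, +0.002123) = 329.9° ≈ 330°.

330°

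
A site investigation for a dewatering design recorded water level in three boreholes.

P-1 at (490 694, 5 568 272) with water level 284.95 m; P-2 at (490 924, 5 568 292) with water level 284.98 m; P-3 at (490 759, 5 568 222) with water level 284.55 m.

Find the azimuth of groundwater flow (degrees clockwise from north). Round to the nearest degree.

Three-point gradient (reference P-1): Δ to P-2 = (230, 20, +0.03), Δ to P-3 = (65, -50, -0.40).
∂h/∂x = -0.0005078, ∂h/∂y = +0.007340 (det = -12800).
Flow direction (−∇h) has components (+0.0005078 E, -0.007340 N).
Azimuth = atan2(E, N) = atan2(+0.0005078, -0.007340) = 176.0° ≈ 176°.

176°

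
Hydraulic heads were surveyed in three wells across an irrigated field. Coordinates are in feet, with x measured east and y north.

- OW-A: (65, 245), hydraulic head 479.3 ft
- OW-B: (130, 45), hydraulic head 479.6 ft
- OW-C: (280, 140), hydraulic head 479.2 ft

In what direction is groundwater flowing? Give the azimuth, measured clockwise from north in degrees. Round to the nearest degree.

036°

Taking OW-A as reference: OW-B−OW-A = (65, -200, +0.3); OW-C−OW-A = (215, -105, -0.1).
Determinant of the coordinate differences = 65·(-105) − 215·(-200) = 36175.
∂h/∂x = [(+0.3)·(-105) − (-0.1)·(-200)] / 36175 = -0.001424
∂h/∂y = [65·(-0.1) − 215·(+0.3)] / 36175 = -0.001963
Flow direction (−∇h) has components (+0.001424 E, +0.001963 N).
Azimuth = atan2(E, N) = atan2(+0.001424, +0.001963) = 36.0° ≈ 036°.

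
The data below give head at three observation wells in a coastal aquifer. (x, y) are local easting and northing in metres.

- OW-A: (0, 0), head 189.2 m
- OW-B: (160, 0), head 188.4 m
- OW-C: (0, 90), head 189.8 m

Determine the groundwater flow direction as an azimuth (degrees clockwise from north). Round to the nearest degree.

143°

∂h/∂x = (188.4 − 189.2) / (160 − 0) = -0.005000
∂h/∂y = (189.8 − 189.2) / (90 − 0) = +0.006667
Flow direction (−∇h) has components (+0.005000 E, -0.006667 N).
Azimuth = atan2(E, N) = atan2(+0.005000, -0.006667) = 143.1° ≈ 143°.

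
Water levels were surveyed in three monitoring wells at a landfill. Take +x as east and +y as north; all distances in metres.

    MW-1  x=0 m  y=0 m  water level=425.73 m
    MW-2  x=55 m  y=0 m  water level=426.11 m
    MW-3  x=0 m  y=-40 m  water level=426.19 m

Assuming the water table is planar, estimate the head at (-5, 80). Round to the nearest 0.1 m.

∂h/∂x = (426.11 − 425.73) / (55 − 0) = +0.006909
∂h/∂y = (426.19 − 425.73) / (-40 − 0) = -0.01150
h(-5, 80) = 425.73 + (+0.006909)·(-5) + (-0.01150)·(80) = 425.73 -0.035 -0.920 = 424.775 m.

424.8 m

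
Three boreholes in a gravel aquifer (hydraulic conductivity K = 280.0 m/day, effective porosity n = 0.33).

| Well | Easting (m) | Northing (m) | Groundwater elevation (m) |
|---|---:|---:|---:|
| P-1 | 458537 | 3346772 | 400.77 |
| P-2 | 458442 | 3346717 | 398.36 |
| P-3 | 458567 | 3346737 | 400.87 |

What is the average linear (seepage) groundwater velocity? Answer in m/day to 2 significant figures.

Differences from P-1: to P-2 (Δx, Δy, Δh) = (-95, -55, -2.41); to P-3 = (30, -35, +0.10).
Determinant of the coordinate differences = (-95)·(-35) − 30·(-55) = 4975.
∂h/∂x = [(-2.41)·(-35) − (+0.10)·(-55)] / 4975 = +0.01806
∂h/∂y = [(-95)·(+0.10) − 30·(-2.41)] / 4975 = +0.01262
|∇h| = √(0.01806² + 0.01262²) = 0.02203
Seepage velocity v = K·i/n = 280.0 × 0.02203 / 0.33 = 18.69 m/day.

19 m/day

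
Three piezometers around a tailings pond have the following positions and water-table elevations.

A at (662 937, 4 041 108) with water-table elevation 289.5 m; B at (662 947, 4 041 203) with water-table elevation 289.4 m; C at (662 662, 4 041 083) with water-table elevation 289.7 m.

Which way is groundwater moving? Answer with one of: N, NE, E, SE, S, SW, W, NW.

Taking A as reference: B−A = (10, 95, -0.1); C−A = (-275, -25, +0.2).
Determinant of the coordinate differences = 10·(-25) − (-275)·95 = 25875.
∂h/∂x = [(-0.1)·(-25) − (+0.2)·95] / 25875 = -0.0006377
∂h/∂y = [10·(+0.2) − (-275)·(-0.1)] / 25875 = -0.0009855
Flow = −∇h = (+0.0006377 east, +0.0009855 north), which points northeast.

NE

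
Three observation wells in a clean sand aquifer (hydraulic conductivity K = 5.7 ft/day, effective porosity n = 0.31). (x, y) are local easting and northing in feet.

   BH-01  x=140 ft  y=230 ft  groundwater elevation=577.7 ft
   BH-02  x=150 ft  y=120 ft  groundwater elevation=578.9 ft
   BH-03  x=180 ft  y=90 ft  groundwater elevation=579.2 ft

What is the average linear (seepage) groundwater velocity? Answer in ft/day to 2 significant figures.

Differences from BH-01: to BH-02 (Δx, Δy, Δh) = (10, -110, +1.2); to BH-03 = (40, -140, +1.5).
Determinant of the coordinate differences = 10·(-140) − 40·(-110) = 3000.
∂h/∂x = [(+1.2)·(-140) − (+1.5)·(-110)] / 3000 = -0.0010000
∂h/∂y = [10·(+1.5) − 40·(+1.2)] / 3000 = -0.01100
|∇h| = √(-0.0010000² + -0.01100²) = 0.01105
Seepage velocity v = K·i/n = 5.7 × 0.01105 / 0.31 = 0.2032 ft/day.

0.20 ft/day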